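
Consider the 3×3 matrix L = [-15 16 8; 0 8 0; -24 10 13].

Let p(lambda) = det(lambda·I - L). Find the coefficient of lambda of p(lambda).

-19

p(lambda) = lambda^3 - 6·lambda^2 - 19·lambda + 24.
The coefficient of lambda is -19.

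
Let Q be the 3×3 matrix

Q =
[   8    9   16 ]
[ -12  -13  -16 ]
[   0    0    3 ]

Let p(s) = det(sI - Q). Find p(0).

p(0) = det(0·I − Q) = det(−Q) = (−1)^3·det(Q).
det(Q) = 12, so p(0) = -12.

-12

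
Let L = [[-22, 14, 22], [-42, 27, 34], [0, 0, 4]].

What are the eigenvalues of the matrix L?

-1, 4, 6

Set up det(rI - L) = 0.
Cofactor expansion gives p(r) = r^3 - 9r^2 + 14r + 24.
Rational-root test: r = 4 gives p(4) = 0.
Factor out (r - 4): p(r) = (r - 4)·(r^2 - 5r - 6).
The quadratic factors as (r + 1)·(r - 6).
Eigenvalues: -1, 4, 6.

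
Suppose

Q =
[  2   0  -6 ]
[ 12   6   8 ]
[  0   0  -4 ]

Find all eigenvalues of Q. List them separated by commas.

Compute the characteristic polynomial p(lambda) = det(lambda·I - Q).
Cofactor expansion gives p(lambda) = lambda^3 - 4·lambda^2 - 20·lambda + 48.
Since p(6) = 0, lambda = 6 is a root.
Factor out (lambda - 6): p(lambda) = (lambda - 6)·(lambda^2 + 2·lambda - 8).
The quadratic factors as (lambda + 4)·(lambda - 2).
Eigenvalues: -4, 2, 6.

-4, 2, 6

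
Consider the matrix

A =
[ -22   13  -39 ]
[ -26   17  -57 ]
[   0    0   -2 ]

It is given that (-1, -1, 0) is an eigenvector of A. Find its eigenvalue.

-9

Compute Av: A·(-1, -1, 0) = (9, 9, 0).
Since Av = λv, compare component 1: 9 = λ·-1, so λ = -9.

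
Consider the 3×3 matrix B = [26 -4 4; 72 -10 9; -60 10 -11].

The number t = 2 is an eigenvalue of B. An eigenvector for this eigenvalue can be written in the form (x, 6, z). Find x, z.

1, 0

We need (B - 2I)v = 0.
B - 2I = [[24, -4, 4], [72, -12, 9], [-60, 10, -13]].
Row 1: (24)·x + (-4)·6 + (4)·z = 0
Row 2: (72)·x + (-12)·6 + (9)·z = 0
Row 3: (-60)·x + (10)·6 + (-13)·z = 0
Solving gives x = 1, z = 0.
Check: B·(1, 6, 0) = (2, 12, 0) = 2·(1, 6, 0).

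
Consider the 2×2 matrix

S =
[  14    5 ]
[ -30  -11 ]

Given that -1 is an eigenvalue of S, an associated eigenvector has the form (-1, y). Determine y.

3

We need (S + 1I)v = 0.
S + 1I = [[15, 5], [-30, -10]].
Row 1: (15)·-1 + (5)·y = 0
Row 2: (-30)·-1 + (-10)·y = 0
Solving gives y = 3.
Check: S·(-1, 3) = (1, -3) = -1·(-1, 3).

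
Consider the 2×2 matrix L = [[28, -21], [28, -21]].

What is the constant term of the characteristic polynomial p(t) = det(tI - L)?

0

p(0) = det(0·I − L) = det(−L) = (−1)^2·det(L).
det(L) = 0, so p(0) = 0.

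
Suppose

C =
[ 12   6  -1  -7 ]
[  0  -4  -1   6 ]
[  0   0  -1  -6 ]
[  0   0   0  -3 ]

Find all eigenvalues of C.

C is upper triangular, so its eigenvalues are the diagonal entries.
Diagonal: 12, -4, -1, -3.

-4, -3, -1, 12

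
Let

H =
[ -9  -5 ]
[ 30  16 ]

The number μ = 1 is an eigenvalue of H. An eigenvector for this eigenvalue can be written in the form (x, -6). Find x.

We need (H - 1I)v = 0.
H - 1I = [[-10, -5], [30, 15]].
Row 1: (-10)·x + (-5)·-6 = 0
Row 2: (30)·x + (15)·-6 = 0
Solving gives x = 3.
Check: H·(3, -6) = (3, -6) = 1·(3, -6).

3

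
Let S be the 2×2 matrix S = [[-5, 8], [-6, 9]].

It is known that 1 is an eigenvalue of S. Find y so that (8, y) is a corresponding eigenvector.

6

We need (S - 1I)v = 0.
S - 1I = [[-6, 8], [-6, 8]].
Row 1: (-6)·8 + (8)·y = 0
Row 2: (-6)·8 + (8)·y = 0
Solving gives y = 6.
Check: S·(8, 6) = (8, 6) = 1·(8, 6).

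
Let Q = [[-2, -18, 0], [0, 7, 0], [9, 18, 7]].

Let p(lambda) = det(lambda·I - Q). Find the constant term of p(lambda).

p(lambda) = lambda^3 - 12·lambda^2 + 21·lambda + 98.
The constant term is 98.

98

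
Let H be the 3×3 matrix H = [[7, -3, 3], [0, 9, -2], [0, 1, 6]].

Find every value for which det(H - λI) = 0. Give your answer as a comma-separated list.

The characteristic polynomial is p(λ) = det(λI - H).
Expanding along the first row, p(λ) = λ^3 - 22λ^2 + 161λ - 392.
Rational-root test: λ = 7 gives p(7) = 0.
Factor out (λ - 7): p(λ) = (λ - 7)·(λ^2 - 15λ + 56).
The quadratic factors as (λ - 7)·(λ - 8).
Eigenvalues: 7, 7, 8.

7, 7, 8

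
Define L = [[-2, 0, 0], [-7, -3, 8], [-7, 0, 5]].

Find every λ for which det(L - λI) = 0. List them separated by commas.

-3, -2, 5

Set up det(λI - L) = 0.
Expanding the 3×3 determinant: p(λ) = λ^3 - 19λ - 30.
Since p(-2) = 0, λ = -2 is a root.
Factor out (λ + 2): p(λ) = (λ + 2)·(λ^2 - 2λ - 15).
The quadratic factors as (λ + 3)·(λ - 5).
Eigenvalues: -3, -2, 5.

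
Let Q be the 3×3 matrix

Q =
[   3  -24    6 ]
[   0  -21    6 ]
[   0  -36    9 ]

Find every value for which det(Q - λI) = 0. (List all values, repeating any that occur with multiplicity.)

-9, -3, 3

Set up det(lambda·I - Q) = 0.
Cofactor expansion gives p(lambda) = lambda^3 + 9·lambda^2 - 9·lambda - 81.
Rational-root test: lambda = 3 gives p(3) = 0.
Factor out (lambda - 3): p(lambda) = (lambda - 3)·(lambda^2 + 12·lambda + 27).
The quadratic factors as (lambda + 9)·(lambda + 3).
Eigenvalues: -9, -3, 3.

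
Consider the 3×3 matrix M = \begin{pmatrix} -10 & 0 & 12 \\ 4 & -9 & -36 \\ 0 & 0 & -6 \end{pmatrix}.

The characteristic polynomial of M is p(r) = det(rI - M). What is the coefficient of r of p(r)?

204

p(r) = r^3 + 25r^2 + 204r + 540.
The coefficient of r is 204.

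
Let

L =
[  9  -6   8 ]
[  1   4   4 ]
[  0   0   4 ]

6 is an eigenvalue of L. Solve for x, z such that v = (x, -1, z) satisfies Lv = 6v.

We need (L - 6I)v = 0.
L - 6I = [[3, -6, 8], [1, -2, 4], [0, 0, -2]].
Row 1: (3)·x + (-6)·-1 + (8)·z = 0
Row 2: (1)·x + (-2)·-1 + (4)·z = 0
Row 3: (0)·x + (0)·-1 + (-2)·z = 0
Solving gives x = -2, z = 0.
Check: L·(-2, -1, 0) = (-12, -6, 0) = 6·(-2, -1, 0).

-2, 0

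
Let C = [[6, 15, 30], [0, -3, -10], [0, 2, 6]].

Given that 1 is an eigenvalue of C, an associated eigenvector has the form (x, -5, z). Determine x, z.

3, 2

We need (C - 1I)v = 0.
C - 1I = [[5, 15, 30], [0, -4, -10], [0, 2, 5]].
Row 1: (5)·x + (15)·-5 + (30)·z = 0
Row 2: (0)·x + (-4)·-5 + (-10)·z = 0
Row 3: (0)·x + (2)·-5 + (5)·z = 0
Solving gives x = 3, z = 2.
Check: C·(3, -5, 2) = (3, -5, 2) = 1·(3, -5, 2).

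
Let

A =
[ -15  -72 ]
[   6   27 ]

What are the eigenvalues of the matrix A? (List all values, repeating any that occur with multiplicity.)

det(A - λI) = (-15 - λ)(27 - λ) - (-72)·(6) = λ^2 - 12λ + 27.
This factors as (λ - 3)·(λ - 9) = 0.
Eigenvalues: 3, 9.

3, 9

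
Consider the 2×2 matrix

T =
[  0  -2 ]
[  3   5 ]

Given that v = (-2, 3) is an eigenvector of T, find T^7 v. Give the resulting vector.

First find the eigenvalue: Tv = (-6, 9) = 3·(-2, 3), so λ = 3.
Then T^7 v = λ^7·v = 3^7·(-2, 3) = 2187·(-2, 3) = (-4374, 6561).

(-4374, 6561)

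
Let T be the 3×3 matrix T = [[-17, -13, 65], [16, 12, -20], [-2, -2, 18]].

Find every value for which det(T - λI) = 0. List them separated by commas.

-4, 8, 9

Compute the characteristic polynomial p(λ) = det(λI - T).
Expanding along the first row, p(λ) = λ^3 - 13λ^2 + 4λ + 288.
Since p(-4) = 0, λ = -4 is a root.
Factor out (λ + 4): p(λ) = (λ + 4)·(λ^2 - 17λ + 72).
The quadratic factors as (λ - 8)·(λ - 9).
Eigenvalues: -4, 8, 9.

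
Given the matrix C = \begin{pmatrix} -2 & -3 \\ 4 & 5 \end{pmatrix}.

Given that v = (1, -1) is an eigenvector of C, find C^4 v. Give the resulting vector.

(1, -1)

First find the eigenvalue: Cv = (1, -1) = 1·(1, -1), so λ = 1.
Then C^4 v = λ^4·v = 1^4·(1, -1) = 1·(1, -1) = (1, -1).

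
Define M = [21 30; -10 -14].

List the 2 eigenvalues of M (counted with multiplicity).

1, 6

det(M - μI) = (21 - μ)(-14 - μ) - (30)·(-10) = μ^2 - 7μ + 6.
This factors as (μ - 1)·(μ - 6) = 0.
Eigenvalues: 1, 6.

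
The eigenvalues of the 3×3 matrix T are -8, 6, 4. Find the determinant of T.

det(T) is the product of the eigenvalues: (-8) · (6) · (4) = -192.

-192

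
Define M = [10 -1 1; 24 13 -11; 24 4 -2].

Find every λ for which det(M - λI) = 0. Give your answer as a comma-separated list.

Compute the characteristic polynomial p(s) = det(sI - M).
Expanding the 3×3 determinant: p(s) = s^3 - 21s^2 + 128s - 180.
Since p(10) = 0, s = 10 is a root.
Dividing by (s - 10) leaves s^2 - 11s + 18.
The quadratic factors as (s - 2)·(s - 9).
Eigenvalues: 2, 9, 10.

2, 9, 10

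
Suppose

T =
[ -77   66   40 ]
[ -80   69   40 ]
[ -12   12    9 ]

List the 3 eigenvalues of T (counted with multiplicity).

-11, 3, 9

The characteristic polynomial is p(r) = det(rI - T).
Expanding along the first row, p(r) = r^3 - r^2 - 105r + 297.
Rational-root test: r = 9 gives p(9) = 0.
Dividing by (r - 9) leaves r^2 + 8r - 33.
The quadratic factors as (r + 11)·(r - 3).
Eigenvalues: -11, 3, 9.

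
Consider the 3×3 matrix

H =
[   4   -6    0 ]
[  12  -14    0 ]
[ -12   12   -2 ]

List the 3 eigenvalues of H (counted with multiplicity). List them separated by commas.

Set up det(λI - H) = 0.
Expanding the 3×3 determinant: p(λ) = λ^3 + 12λ^2 + 36λ + 32.
Rational-root test: λ = -2 gives p(-2) = 0.
Dividing by (λ + 2) leaves λ^2 + 10λ + 16.
The quadratic factors as (λ + 8)·(λ + 2).
Eigenvalues: -8, -2, -2.

-8, -2, -2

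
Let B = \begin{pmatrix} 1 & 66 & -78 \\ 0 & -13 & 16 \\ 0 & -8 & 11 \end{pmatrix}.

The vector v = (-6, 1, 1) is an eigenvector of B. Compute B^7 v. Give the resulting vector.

First find the eigenvalue: Bv = (-18, 3, 3) = 3·(-6, 1, 1), so λ = 3.
Then B^7 v = λ^7·v = 3^7·(-6, 1, 1) = 2187·(-6, 1, 1) = (-13122, 2187, 2187).

(-13122, 2187, 2187)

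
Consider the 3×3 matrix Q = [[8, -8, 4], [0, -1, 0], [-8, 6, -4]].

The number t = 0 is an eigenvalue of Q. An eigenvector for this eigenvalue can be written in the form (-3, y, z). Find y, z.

We need (Q)v = 0.
Q = [[8, -8, 4], [0, -1, 0], [-8, 6, -4]].
Row 1: (8)·-3 + (-8)·y + (4)·z = 0
Row 2: (0)·-3 + (-1)·y + (0)·z = 0
Row 3: (-8)·-3 + (6)·y + (-4)·z = 0
Solving gives y = 0, z = 6.
Check: Q·(-3, 0, 6) = (0, 0, 0) = 0·(-3, 0, 6).

0, 6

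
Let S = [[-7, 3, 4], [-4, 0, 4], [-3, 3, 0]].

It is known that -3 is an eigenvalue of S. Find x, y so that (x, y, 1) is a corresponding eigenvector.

1, 0

We need (S + 3I)v = 0.
S + 3I = [[-4, 3, 4], [-4, 3, 4], [-3, 3, 3]].
Row 1: (-4)·x + (3)·y + (4)·1 = 0
Row 2: (-4)·x + (3)·y + (4)·1 = 0
Row 3: (-3)·x + (3)·y + (3)·1 = 0
Solving gives x = 1, y = 0.
Check: S·(1, 0, 1) = (-3, 0, -3) = -3·(1, 0, 1).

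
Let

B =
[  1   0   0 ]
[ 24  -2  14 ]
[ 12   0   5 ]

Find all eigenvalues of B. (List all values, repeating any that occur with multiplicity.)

The characteristic polynomial is p(t) = det(tI - B).
Cofactor expansion gives p(t) = t^3 - 4t^2 - 7t + 10.
Try t = -2: p(-2) = 0, so -2 is a root.
Factor out (t + 2): p(t) = (t + 2)·(t^2 - 6t + 5).
The quadratic factors as (t - 1)·(t - 5).
Eigenvalues: -2, 1, 5.

-2, 1, 5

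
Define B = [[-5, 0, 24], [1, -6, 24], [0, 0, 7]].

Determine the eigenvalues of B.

-6, -5, 7

Set up det(λI - B) = 0.
Expanding along the first row, p(λ) = λ^3 + 4λ^2 - 47λ - 210.
Since p(7) = 0, λ = 7 is a root.
Factor out (λ - 7): p(λ) = (λ - 7)·(λ^2 + 11λ + 30).
The quadratic factors as (λ + 6)·(λ + 5).
Eigenvalues: -6, -5, 7.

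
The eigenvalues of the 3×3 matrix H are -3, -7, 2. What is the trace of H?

trace(H) is the sum of the eigenvalues: (-3) + (-7) + (2) = -8.

-8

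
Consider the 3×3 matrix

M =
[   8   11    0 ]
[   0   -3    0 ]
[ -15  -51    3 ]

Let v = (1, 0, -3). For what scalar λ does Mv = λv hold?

Compute Mv: M·(1, 0, -3) = (8, 0, -24).
Since Mv = λv, compare component 1: 8 = λ·1, so λ = 8.

8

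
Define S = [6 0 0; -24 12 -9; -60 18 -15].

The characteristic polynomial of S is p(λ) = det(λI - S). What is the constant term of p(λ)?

108

p(λ) = λ^3 - 3λ^2 - 36λ + 108.
The constant term is 108.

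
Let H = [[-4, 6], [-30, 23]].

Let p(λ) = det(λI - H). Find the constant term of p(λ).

p(λ) = λ^2 - 19λ + 88.
The constant term is 88.

88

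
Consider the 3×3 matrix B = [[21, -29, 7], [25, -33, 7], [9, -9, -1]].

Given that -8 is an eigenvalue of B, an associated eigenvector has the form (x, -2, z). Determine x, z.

We need (B + 8I)v = 0.
B + 8I = [[29, -29, 7], [25, -25, 7], [9, -9, 7]].
Row 1: (29)·x + (-29)·-2 + (7)·z = 0
Row 2: (25)·x + (-25)·-2 + (7)·z = 0
Row 3: (9)·x + (-9)·-2 + (7)·z = 0
Solving gives x = -2, z = 0.
Check: B·(-2, -2, 0) = (16, 16, 0) = -8·(-2, -2, 0).

-2, 0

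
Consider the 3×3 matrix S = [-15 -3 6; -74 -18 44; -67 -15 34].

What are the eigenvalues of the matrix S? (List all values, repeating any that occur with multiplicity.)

The characteristic polynomial is p(λ) = det(λI - S).
Expanding the 3×3 determinant: p(λ) = λ^3 - λ^2 - 12λ.
Rational-root test: λ = 4 gives p(4) = 0.
Dividing by (λ - 4) leaves λ^2 + 3λ.
The quadratic factors as (λ + 3)·λ.
Eigenvalues: -3, 0, 4.

-3, 0, 4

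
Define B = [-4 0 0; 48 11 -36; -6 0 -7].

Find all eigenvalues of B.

Compute the characteristic polynomial p(λ) = det(λI - B).
Expanding along the first row, p(λ) = λ^3 - 93λ - 308.
Rational-root test: λ = -7 gives p(-7) = 0.
Factor out (λ + 7): p(λ) = (λ + 7)·(λ^2 - 7λ - 44).
The quadratic factors as (λ + 4)·(λ - 11).
Eigenvalues: -7, -4, 11.

-7, -4, 11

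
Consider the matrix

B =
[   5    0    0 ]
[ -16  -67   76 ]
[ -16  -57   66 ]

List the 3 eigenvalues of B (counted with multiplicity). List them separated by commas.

The characteristic polynomial is p(t) = det(tI - B).
Expanding along the first row, p(t) = t^3 - 4t^2 - 95t + 450.
Try t = 5: p(5) = 0, so 5 is a root.
Factor out (t - 5): p(t) = (t - 5)·(t^2 + t - 90).
The quadratic factors as (t + 10)·(t - 9).
Eigenvalues: -10, 5, 9.

-10, 5, 9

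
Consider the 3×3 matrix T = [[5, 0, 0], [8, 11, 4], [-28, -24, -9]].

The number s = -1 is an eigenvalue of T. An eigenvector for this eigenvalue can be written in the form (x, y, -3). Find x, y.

We need (T + 1I)v = 0.
T + 1I = [[6, 0, 0], [8, 12, 4], [-28, -24, -8]].
Row 1: (6)·x + (0)·y + (0)·-3 = 0
Row 2: (8)·x + (12)·y + (4)·-3 = 0
Row 3: (-28)·x + (-24)·y + (-8)·-3 = 0
Solving gives x = 0, y = 1.
Check: T·(0, 1, -3) = (0, -1, 3) = -1·(0, 1, -3).

0, 1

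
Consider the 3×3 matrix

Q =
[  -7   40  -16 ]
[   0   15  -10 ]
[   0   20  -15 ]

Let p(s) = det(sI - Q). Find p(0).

p(0) = det(0·I − Q) = det(−Q) = (−1)^3·det(Q).
det(Q) = 175, so p(0) = -175.

-175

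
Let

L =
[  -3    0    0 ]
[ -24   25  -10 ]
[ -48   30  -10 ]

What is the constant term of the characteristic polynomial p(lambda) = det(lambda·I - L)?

150

p(0) = det(0·I − L) = det(−L) = (−1)^3·det(L).
det(L) = -150, so p(0) = 150.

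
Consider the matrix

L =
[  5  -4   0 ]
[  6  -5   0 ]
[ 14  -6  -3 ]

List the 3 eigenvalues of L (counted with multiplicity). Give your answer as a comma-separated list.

Set up det(μI - L) = 0.
Expanding the 3×3 determinant: p(μ) = μ^3 + 3μ^2 - μ - 3.
Try μ = -1: p(-1) = 0, so -1 is a root.
Factor out (μ + 1): p(μ) = (μ + 1)·(μ^2 + 2μ - 3).
The quadratic factors as (μ + 3)·(μ - 1).
Eigenvalues: -3, -1, 1.

-3, -1, 1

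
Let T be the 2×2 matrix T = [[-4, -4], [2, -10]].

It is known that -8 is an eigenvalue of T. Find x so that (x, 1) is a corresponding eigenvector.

We need (T + 8I)v = 0.
T + 8I = [[4, -4], [2, -2]].
Row 1: (4)·x + (-4)·1 = 0
Row 2: (2)·x + (-2)·1 = 0
Solving gives x = 1.
Check: T·(1, 1) = (-8, -8) = -8·(1, 1).

1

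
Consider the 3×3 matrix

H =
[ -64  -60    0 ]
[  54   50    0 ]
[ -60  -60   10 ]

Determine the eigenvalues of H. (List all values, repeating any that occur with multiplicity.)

-10, -4, 10

The characteristic polynomial is p(λ) = det(λI - H).
Expanding along the first row, p(λ) = λ^3 + 4λ^2 - 100λ - 400.
Rational-root test: λ = -4 gives p(-4) = 0.
Factor out (λ + 4): p(λ) = (λ + 4)·(λ^2 - 100).
The quadratic factors as (λ + 10)·(λ - 10).
Eigenvalues: -10, -4, 10.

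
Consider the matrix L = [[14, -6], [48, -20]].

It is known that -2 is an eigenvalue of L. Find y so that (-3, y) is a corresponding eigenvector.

-8

We need (L + 2I)v = 0.
L + 2I = [[16, -6], [48, -18]].
Row 1: (16)·-3 + (-6)·y = 0
Row 2: (48)·-3 + (-18)·y = 0
Solving gives y = -8.
Check: L·(-3, -8) = (6, 16) = -2·(-3, -8).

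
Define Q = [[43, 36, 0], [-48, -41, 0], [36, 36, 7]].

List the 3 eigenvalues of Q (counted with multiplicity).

-5, 7, 7

Compute the characteristic polynomial p(λ) = det(λI - Q).
Cofactor expansion gives p(λ) = λ^3 - 9λ^2 - 21λ + 245.
Rational-root test: λ = -5 gives p(-5) = 0.
Dividing by (λ + 5) leaves λ^2 - 14λ + 49.
The quadratic factor is (λ - 7)^2.
Eigenvalues: -5, 7, 7.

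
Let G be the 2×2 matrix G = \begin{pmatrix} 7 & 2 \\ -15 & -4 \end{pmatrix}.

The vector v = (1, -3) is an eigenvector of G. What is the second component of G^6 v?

-3

First find the eigenvalue: Gv = (1, -3) = 1·(1, -3), so λ = 1.
Then G^6 v = λ^6·v = 1^6·(1, -3) = 1·(1, -3) = (1, -3).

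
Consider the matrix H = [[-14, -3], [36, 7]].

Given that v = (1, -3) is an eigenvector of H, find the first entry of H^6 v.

First find the eigenvalue: Hv = (-5, 15) = -5·(1, -3), so λ = -5.
Then H^6 v = λ^6·v = (-5)^6·(1, -3) = 15625·(1, -3) = (15625, -46875).

15625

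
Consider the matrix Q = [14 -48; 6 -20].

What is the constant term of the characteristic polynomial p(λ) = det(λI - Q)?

p(0) = det(0·I − Q) = det(−Q) = (−1)^2·det(Q).
det(Q) = 8, so p(0) = 8.

8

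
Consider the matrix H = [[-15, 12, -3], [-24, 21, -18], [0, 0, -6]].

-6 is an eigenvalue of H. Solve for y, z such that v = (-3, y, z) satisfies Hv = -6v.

-2, 1

We need (H + 6I)v = 0.
H + 6I = [[-9, 12, -3], [-24, 27, -18], [0, 0, 0]].
Row 1: (-9)·-3 + (12)·y + (-3)·z = 0
Row 2: (-24)·-3 + (27)·y + (-18)·z = 0
Row 3: (0)·-3 + (0)·y + (0)·z = 0
Solving gives y = -2, z = 1.
Check: H·(-3, -2, 1) = (18, 12, -6) = -6·(-3, -2, 1).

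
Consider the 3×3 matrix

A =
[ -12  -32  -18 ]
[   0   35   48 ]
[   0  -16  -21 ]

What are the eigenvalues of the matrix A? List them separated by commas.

Compute the characteristic polynomial p(lambda) = det(lambda·I - A).
Expanding the 3×3 determinant: p(lambda) = lambda^3 - 2·lambda^2 - 135·lambda + 396.
Since p(3) = 0, lambda = 3 is a root.
Factor out (lambda - 3): p(lambda) = (lambda - 3)·(lambda^2 + lambda - 132).
The quadratic factors as (lambda + 12)·(lambda - 11).
Eigenvalues: -12, 3, 11.

-12, 3, 11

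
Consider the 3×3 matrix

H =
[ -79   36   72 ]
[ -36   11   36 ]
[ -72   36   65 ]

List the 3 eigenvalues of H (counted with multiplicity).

The characteristic polynomial is p(s) = det(sI - H).
Expanding along the first row, p(s) = s^3 + 3s^2 - 105s - 539.
Since p(11) = 0, s = 11 is a root.
Dividing by (s - 11) leaves s^2 + 14s + 49.
The quadratic factor is (s + 7)^2.
Eigenvalues: -7, -7, 11.

-7, -7, 11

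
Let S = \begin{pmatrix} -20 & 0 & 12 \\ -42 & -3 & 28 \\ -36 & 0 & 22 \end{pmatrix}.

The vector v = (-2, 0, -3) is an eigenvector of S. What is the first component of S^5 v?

64

First find the eigenvalue: Sv = (4, 0, 6) = -2·(-2, 0, -3), so λ = -2.
Then S^5 v = λ^5·v = (-2)^5·(-2, 0, -3) = -32·(-2, 0, -3) = (64, 0, 96).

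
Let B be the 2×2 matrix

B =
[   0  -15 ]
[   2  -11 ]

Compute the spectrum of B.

det(B - tI) = (0 - t)(-11 - t) - (-15)·(2) = t^2 + 11t + 30.
This factors as (t + 6)·(t + 5) = 0.
Eigenvalues: -6, -5.

-6, -5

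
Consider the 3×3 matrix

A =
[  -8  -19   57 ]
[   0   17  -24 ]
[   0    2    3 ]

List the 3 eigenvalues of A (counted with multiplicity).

-8, 9, 11

Compute the characteristic polynomial p(λ) = det(λI - A).
Expanding the 3×3 determinant: p(λ) = λ^3 - 12λ^2 - 61λ + 792.
Rational-root test: λ = 11 gives p(11) = 0.
Factor out (λ - 11): p(λ) = (λ - 11)·(λ^2 - λ - 72).
The quadratic factors as (λ + 8)·(λ - 9).
Eigenvalues: -8, 9, 11.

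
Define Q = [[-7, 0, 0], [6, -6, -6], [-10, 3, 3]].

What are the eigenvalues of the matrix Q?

Compute the characteristic polynomial p(λ) = det(λI - Q).
Cofactor expansion gives p(λ) = λ^3 + 10λ^2 + 21λ.
Try λ = 0: p(0) = 0, so 0 is a root.
Dividing by λ leaves λ^2 + 10λ + 21.
The quadratic factors as (λ + 7)·(λ + 3).
Eigenvalues: -7, -3, 0.

-7, -3, 0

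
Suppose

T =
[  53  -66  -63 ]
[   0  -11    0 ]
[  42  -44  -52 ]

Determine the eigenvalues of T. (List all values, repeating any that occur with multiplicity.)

Set up det(lambda·I - T) = 0.
Expanding along the first row, p(lambda) = lambda^3 + 10·lambda^2 - 121·lambda - 1210.
Try lambda = -10: p(-10) = 0, so -10 is a root.
Dividing by (lambda + 10) leaves lambda^2 - 121.
The quadratic factors as (lambda + 11)·(lambda - 11).
Eigenvalues: -11, -10, 11.

-11, -10, 11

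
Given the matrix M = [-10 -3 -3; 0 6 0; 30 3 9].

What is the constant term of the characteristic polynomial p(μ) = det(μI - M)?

0

p(0) = det(0·I − M) = det(−M) = (−1)^3·det(M).
det(M) = 0, so p(0) = 0.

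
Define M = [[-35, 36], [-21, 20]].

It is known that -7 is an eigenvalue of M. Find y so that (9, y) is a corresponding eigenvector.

7

We need (M + 7I)v = 0.
M + 7I = [[-28, 36], [-21, 27]].
Row 1: (-28)·9 + (36)·y = 0
Row 2: (-21)·9 + (27)·y = 0
Solving gives y = 7.
Check: M·(9, 7) = (-63, -49) = -7·(9, 7).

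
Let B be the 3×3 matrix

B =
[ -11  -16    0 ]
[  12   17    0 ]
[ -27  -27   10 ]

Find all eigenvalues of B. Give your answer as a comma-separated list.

1, 5, 10

The characteristic polynomial is p(lambda) = det(lambda·I - B).
Expanding along the first row, p(lambda) = lambda^3 - 16·lambda^2 + 65·lambda - 50.
Rational-root test: lambda = 1 gives p(1) = 0.
Dividing by (lambda - 1) leaves lambda^2 - 15·lambda + 50.
The quadratic factors as (lambda - 5)·(lambda - 10).
Eigenvalues: 1, 5, 10.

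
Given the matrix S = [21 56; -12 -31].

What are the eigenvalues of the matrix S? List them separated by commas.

-7, -3

det(S - rI) = (21 - r)(-31 - r) - (56)·(-12) = r^2 + 10r + 21.
This factors as (r + 7)·(r + 3) = 0.
Eigenvalues: -7, -3.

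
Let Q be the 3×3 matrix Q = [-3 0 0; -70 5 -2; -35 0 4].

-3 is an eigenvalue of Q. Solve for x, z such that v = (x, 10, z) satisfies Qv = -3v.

1, 5

We need (Q + 3I)v = 0.
Q + 3I = [[0, 0, 0], [-70, 8, -2], [-35, 0, 7]].
Row 1: (0)·x + (0)·10 + (0)·z = 0
Row 2: (-70)·x + (8)·10 + (-2)·z = 0
Row 3: (-35)·x + (0)·10 + (7)·z = 0
Solving gives x = 1, z = 5.
Check: Q·(1, 10, 5) = (-3, -30, -15) = -3·(1, 10, 5).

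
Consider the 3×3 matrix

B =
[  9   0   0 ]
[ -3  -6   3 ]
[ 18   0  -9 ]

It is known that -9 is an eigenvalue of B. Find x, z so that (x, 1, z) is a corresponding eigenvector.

We need (B + 9I)v = 0.
B + 9I = [[18, 0, 0], [-3, 3, 3], [18, 0, 0]].
Row 1: (18)·x + (0)·1 + (0)·z = 0
Row 2: (-3)·x + (3)·1 + (3)·z = 0
Row 3: (18)·x + (0)·1 + (0)·z = 0
Solving gives x = 0, z = -1.
Check: B·(0, 1, -1) = (0, -9, 9) = -9·(0, 1, -1).

0, -1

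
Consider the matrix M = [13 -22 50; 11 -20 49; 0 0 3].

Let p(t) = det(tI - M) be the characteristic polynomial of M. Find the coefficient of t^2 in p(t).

The coefficient of t^2 of det(tI - M) is −trace(M).
trace(M) = (13) + (-20) + (3) = -4, so the coefficient is 4.

4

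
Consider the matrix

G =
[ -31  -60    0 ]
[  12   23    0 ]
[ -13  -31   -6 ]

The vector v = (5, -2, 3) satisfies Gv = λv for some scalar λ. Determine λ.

-7

Compute Gv: G·(5, -2, 3) = (-35, 14, -21).
Since Gv = λv, compare component 1: -35 = λ·5, so λ = -7.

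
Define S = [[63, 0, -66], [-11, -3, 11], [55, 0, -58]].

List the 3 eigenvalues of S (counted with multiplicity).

Set up det(λI - S) = 0.
Cofactor expansion gives p(λ) = λ^3 - 2λ^2 - 39λ - 72.
Since p(8) = 0, λ = 8 is a root.
Dividing by (λ - 8) leaves λ^2 + 6λ + 9.
The quadratic factor is (λ + 3)^2.
Eigenvalues: -3, -3, 8.

-3, -3, 8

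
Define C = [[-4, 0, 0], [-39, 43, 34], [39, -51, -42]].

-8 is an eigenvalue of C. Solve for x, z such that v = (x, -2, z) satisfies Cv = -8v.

0, 3

We need (C + 8I)v = 0.
C + 8I = [[4, 0, 0], [-39, 51, 34], [39, -51, -34]].
Row 1: (4)·x + (0)·-2 + (0)·z = 0
Row 2: (-39)·x + (51)·-2 + (34)·z = 0
Row 3: (39)·x + (-51)·-2 + (-34)·z = 0
Solving gives x = 0, z = 3.
Check: C·(0, -2, 3) = (0, 16, -24) = -8·(0, -2, 3).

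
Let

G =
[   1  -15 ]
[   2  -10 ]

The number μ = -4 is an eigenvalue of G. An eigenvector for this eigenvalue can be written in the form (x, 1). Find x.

3

We need (G + 4I)v = 0.
G + 4I = [[5, -15], [2, -6]].
Row 1: (5)·x + (-15)·1 = 0
Row 2: (2)·x + (-6)·1 = 0
Solving gives x = 3.
Check: G·(3, 1) = (-12, -4) = -4·(3, 1).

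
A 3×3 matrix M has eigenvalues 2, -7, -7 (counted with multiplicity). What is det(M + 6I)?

8

If M has eigenvalues 2, -7, -7, then M + 6I has eigenvalues 8, -1, -1.
det(M + 6I) = (8) · (-1) · (-1) = 8.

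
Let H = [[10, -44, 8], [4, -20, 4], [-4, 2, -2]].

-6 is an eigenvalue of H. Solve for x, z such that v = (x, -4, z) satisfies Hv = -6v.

We need (H + 6I)v = 0.
H + 6I = [[16, -44, 8], [4, -14, 4], [-4, 2, 4]].
Row 1: (16)·x + (-44)·-4 + (8)·z = 0
Row 2: (4)·x + (-14)·-4 + (4)·z = 0
Row 3: (-4)·x + (2)·-4 + (4)·z = 0
Solving gives x = -8, z = -6.
Check: H·(-8, -4, -6) = (48, 24, 36) = -6·(-8, -4, -6).

-8, -6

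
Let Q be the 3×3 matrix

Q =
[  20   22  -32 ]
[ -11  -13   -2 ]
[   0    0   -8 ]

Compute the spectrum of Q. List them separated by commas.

-8, -2, 9

Compute the characteristic polynomial p(s) = det(sI - Q).
Cofactor expansion gives p(s) = s^3 + s^2 - 74s - 144.
Try s = -8: p(-8) = 0, so -8 is a root.
Factor out (s + 8): p(s) = (s + 8)·(s^2 - 7s - 18).
The quadratic factors as (s + 2)·(s - 9).
Eigenvalues: -8, -2, 9.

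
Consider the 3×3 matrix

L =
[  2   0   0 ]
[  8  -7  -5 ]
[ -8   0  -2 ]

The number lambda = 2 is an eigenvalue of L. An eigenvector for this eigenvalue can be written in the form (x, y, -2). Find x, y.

1, 2

We need (L - 2I)v = 0.
L - 2I = [[0, 0, 0], [8, -9, -5], [-8, 0, -4]].
Row 1: (0)·x + (0)·y + (0)·-2 = 0
Row 2: (8)·x + (-9)·y + (-5)·-2 = 0
Row 3: (-8)·x + (0)·y + (-4)·-2 = 0
Solving gives x = 1, y = 2.
Check: L·(1, 2, -2) = (2, 4, -4) = 2·(1, 2, -2).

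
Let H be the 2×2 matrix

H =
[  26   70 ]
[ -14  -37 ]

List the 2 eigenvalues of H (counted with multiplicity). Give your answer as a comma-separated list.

-9, -2

det(H - λI) = (26 - λ)(-37 - λ) - (70)·(-14) = λ^2 + 11λ + 18.
This factors as (λ + 9)·(λ + 2) = 0.
Eigenvalues: -9, -2.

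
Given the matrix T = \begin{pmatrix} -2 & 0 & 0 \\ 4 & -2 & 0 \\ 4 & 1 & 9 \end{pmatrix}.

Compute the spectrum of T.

T is lower triangular, so its eigenvalues are the diagonal entries.
Diagonal: -2, -2, 9.

-2, -2, 9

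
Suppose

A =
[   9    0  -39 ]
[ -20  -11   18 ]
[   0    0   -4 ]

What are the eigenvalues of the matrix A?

Set up det(λI - A) = 0.
Expanding the 3×3 determinant: p(λ) = λ^3 + 6λ^2 - 91λ - 396.
Try λ = -11: p(-11) = 0, so -11 is a root.
Dividing by (λ + 11) leaves λ^2 - 5λ - 36.
The quadratic factors as (λ + 4)·(λ - 9).
Eigenvalues: -11, -4, 9.

-11, -4, 9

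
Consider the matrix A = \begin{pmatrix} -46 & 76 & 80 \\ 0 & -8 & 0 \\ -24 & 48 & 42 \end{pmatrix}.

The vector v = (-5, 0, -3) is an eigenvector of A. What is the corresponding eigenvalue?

2

Compute Av: A·(-5, 0, -3) = (-10, 0, -6).
Since Av = λv, compare component 1: -10 = λ·-5, so λ = 2.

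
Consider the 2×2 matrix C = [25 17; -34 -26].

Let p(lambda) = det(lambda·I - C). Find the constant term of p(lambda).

p(lambda) = lambda^2 + lambda - 72.
The constant term is -72.

-72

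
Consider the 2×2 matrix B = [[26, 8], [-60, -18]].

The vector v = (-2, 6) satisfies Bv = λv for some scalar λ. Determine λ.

Compute Bv: B·(-2, 6) = (-4, 12).
Since Bv = λv, compare component 1: -4 = λ·-2, so λ = 2.

2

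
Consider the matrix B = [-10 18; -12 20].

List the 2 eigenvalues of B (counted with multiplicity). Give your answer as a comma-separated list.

det(B - lambda·I) = (-10 - lambda)(20 - lambda) - (18)·(-12) = lambda^2 - 10·lambda + 16.
This factors as (lambda - 2)·(lambda - 8) = 0.
Eigenvalues: 2, 8.

2, 8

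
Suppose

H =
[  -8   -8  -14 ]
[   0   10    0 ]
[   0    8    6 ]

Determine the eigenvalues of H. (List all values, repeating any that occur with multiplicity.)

-8, 6, 10

Compute the characteristic polynomial p(t) = det(tI - H).
Expanding along the first row, p(t) = t^3 - 8t^2 - 68t + 480.
Since p(10) = 0, t = 10 is a root.
Factor out (t - 10): p(t) = (t - 10)·(t^2 + 2t - 48).
The quadratic factors as (t + 8)·(t - 6).
Eigenvalues: -8, 6, 10.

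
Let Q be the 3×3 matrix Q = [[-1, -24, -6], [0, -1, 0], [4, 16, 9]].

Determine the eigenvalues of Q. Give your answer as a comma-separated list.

Compute the characteristic polynomial p(s) = det(sI - Q).
Expanding along the first row, p(s) = s^3 - 7s^2 + 7s + 15.
Rational-root test: s = 3 gives p(3) = 0.
Dividing by (s - 3) leaves s^2 - 4s - 5.
The quadratic factors as (s + 1)·(s - 5).
Eigenvalues: -1, 3, 5.

-1, 3, 5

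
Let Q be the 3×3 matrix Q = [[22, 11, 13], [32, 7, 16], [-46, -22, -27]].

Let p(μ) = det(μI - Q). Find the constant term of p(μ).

p(μ) = μ^3 - 2μ^2 - 31μ - 28.
The constant term is -28.

-28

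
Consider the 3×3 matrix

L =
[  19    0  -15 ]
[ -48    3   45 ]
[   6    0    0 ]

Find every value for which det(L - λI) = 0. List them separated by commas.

3, 9, 10

Compute the characteristic polynomial p(λ) = det(λI - L).
Expanding along the first row, p(λ) = λ^3 - 22λ^2 + 147λ - 270.
Try λ = 3: p(3) = 0, so 3 is a root.
Dividing by (λ - 3) leaves λ^2 - 19λ + 90.
The quadratic factors as (λ - 9)·(λ - 10).
Eigenvalues: 3, 9, 10.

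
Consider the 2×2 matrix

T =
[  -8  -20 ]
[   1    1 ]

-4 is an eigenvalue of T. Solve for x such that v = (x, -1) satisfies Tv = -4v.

5

We need (T + 4I)v = 0.
T + 4I = [[-4, -20], [1, 5]].
Row 1: (-4)·x + (-20)·-1 = 0
Row 2: (1)·x + (5)·-1 = 0
Solving gives x = 5.
Check: T·(5, -1) = (-20, 4) = -4·(5, -1).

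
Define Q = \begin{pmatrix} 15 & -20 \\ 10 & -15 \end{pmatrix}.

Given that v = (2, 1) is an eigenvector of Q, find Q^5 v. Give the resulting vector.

First find the eigenvalue: Qv = (10, 5) = 5·(2, 1), so λ = 5.
Then Q^5 v = λ^5·v = 5^5·(2, 1) = 3125·(2, 1) = (6250, 3125).

(6250, 3125)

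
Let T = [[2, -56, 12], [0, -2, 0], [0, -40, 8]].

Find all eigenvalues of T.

-2, 2, 8

Set up det(μI - T) = 0.
Expanding the 3×3 determinant: p(μ) = μ^3 - 8μ^2 - 4μ + 32.
Rational-root test: μ = -2 gives p(-2) = 0.
Factor out (μ + 2): p(μ) = (μ + 2)·(μ^2 - 10μ + 16).
The quadratic factors as (μ - 2)·(μ - 8).
Eigenvalues: -2, 2, 8.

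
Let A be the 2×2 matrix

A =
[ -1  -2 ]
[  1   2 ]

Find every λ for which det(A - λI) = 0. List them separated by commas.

det(A - λI) = (-1 - λ)(2 - λ) - (-2)·(1) = λ^2 - λ.
This factors as λ·(λ - 1) = 0.
Eigenvalues: 0, 1.

0, 1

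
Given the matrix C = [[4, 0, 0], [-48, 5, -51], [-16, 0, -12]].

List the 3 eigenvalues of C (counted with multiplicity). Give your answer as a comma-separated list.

Compute the characteristic polynomial p(μ) = det(μI - C).
Expanding along the first row, p(μ) = μ^3 + 3μ^2 - 88μ + 240.
Since p(4) = 0, μ = 4 is a root.
Factor out (μ - 4): p(μ) = (μ - 4)·(μ^2 + 7μ - 60).
The quadratic factors as (μ + 12)·(μ - 5).
Eigenvalues: -12, 4, 5.

-12, 4, 5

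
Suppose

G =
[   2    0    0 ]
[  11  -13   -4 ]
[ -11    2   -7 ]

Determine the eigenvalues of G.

-11, -9, 2

Compute the characteristic polynomial p(s) = det(sI - G).
Cofactor expansion gives p(s) = s^3 + 18s^2 + 59s - 198.
Rational-root test: s = 2 gives p(2) = 0.
Factor out (s - 2): p(s) = (s - 2)·(s^2 + 20s + 99).
The quadratic factors as (s + 11)·(s + 9).
Eigenvalues: -11, -9, 2.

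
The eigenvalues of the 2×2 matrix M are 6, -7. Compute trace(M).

trace(M) is the sum of the eigenvalues: (6) + (-7) = -1.

-1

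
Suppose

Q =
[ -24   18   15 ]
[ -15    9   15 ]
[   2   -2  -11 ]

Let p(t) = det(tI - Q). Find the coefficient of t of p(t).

219

p(t) = t^3 + 26t^2 + 219t + 594.
The coefficient of t is 219.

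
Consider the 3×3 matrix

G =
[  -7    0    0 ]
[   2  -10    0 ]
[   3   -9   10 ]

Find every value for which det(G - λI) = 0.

-10, -7, 10

G is lower triangular, so its eigenvalues are the diagonal entries.
Diagonal: -7, -10, 10.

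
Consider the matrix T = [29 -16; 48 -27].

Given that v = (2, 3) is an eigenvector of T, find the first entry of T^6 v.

First find the eigenvalue: Tv = (10, 15) = 5·(2, 3), so λ = 5.
Then T^6 v = λ^6·v = 5^6·(2, 3) = 15625·(2, 3) = (31250, 46875).

31250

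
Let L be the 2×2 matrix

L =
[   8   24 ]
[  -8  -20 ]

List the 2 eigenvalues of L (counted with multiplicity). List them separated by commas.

-8, -4

det(L - tI) = (8 - t)(-20 - t) - (24)·(-8) = t^2 + 12t + 32.
This factors as (t + 8)·(t + 4) = 0.
Eigenvalues: -8, -4.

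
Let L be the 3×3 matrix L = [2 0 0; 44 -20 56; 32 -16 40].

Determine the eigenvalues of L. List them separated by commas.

2, 8, 12

The characteristic polynomial is p(λ) = det(λI - L).
Expanding along the first row, p(λ) = λ^3 - 22λ^2 + 136λ - 192.
Since p(2) = 0, λ = 2 is a root.
Dividing by (λ - 2) leaves λ^2 - 20λ + 96.
The quadratic factors as (λ - 8)·(λ - 12).
Eigenvalues: 2, 8, 12.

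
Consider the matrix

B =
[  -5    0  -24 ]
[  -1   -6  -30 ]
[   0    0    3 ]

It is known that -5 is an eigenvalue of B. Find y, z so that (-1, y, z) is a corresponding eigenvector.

1, 0

We need (B + 5I)v = 0.
B + 5I = [[0, 0, -24], [-1, -1, -30], [0, 0, 8]].
Row 1: (0)·-1 + (0)·y + (-24)·z = 0
Row 2: (-1)·-1 + (-1)·y + (-30)·z = 0
Row 3: (0)·-1 + (0)·y + (8)·z = 0
Solving gives y = 1, z = 0.
Check: B·(-1, 1, 0) = (5, -5, 0) = -5·(-1, 1, 0).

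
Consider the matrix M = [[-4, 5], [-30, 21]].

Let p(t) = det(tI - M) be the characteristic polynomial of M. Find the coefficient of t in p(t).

-17

The coefficient of t of det(tI - M) is −trace(M).
trace(M) = (-4) + (21) = 17, so the coefficient is -17.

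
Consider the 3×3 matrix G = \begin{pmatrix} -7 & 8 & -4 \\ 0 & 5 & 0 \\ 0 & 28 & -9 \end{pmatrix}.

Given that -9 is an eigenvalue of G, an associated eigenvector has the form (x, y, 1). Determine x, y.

We need (G + 9I)v = 0.
G + 9I = [[2, 8, -4], [0, 14, 0], [0, 28, 0]].
Row 1: (2)·x + (8)·y + (-4)·1 = 0
Row 2: (0)·x + (14)·y + (0)·1 = 0
Row 3: (0)·x + (28)·y + (0)·1 = 0
Solving gives x = 2, y = 0.
Check: G·(2, 0, 1) = (-18, 0, -9) = -9·(2, 0, 1).

2, 0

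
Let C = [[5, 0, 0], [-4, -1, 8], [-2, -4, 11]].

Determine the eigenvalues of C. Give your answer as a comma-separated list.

The characteristic polynomial is p(s) = det(sI - C).
Expanding the 3×3 determinant: p(s) = s^3 - 15s^2 + 71s - 105.
Since p(3) = 0, s = 3 is a root.
Dividing by (s - 3) leaves s^2 - 12s + 35.
The quadratic factors as (s - 5)·(s - 7).
Eigenvalues: 3, 5, 7.

3, 5, 7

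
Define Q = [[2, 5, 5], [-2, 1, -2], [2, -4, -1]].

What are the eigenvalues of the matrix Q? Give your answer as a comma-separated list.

Compute the characteristic polynomial p(s) = det(sI - Q).
Cofactor expansion gives p(s) = s^3 - 2s^2 - 9s + 18.
Try s = 2: p(2) = 0, so 2 is a root.
Factor out (s - 2): p(s) = (s - 2)·(s^2 - 9).
The quadratic factors as (s + 3)·(s - 3).
Eigenvalues: -3, 2, 3.

-3, 2, 3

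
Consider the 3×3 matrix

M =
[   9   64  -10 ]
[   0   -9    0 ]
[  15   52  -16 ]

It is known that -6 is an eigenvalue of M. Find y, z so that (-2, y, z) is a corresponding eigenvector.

We need (M + 6I)v = 0.
M + 6I = [[15, 64, -10], [0, -3, 0], [15, 52, -10]].
Row 1: (15)·-2 + (64)·y + (-10)·z = 0
Row 2: (0)·-2 + (-3)·y + (0)·z = 0
Row 3: (15)·-2 + (52)·y + (-10)·z = 0
Solving gives y = 0, z = -3.
Check: M·(-2, 0, -3) = (12, 0, 18) = -6·(-2, 0, -3).

0, -3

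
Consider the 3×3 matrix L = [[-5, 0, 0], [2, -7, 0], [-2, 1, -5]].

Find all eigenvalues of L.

L is lower triangular, so its eigenvalues are the diagonal entries.
Diagonal: -5, -7, -5.

-7, -5, -5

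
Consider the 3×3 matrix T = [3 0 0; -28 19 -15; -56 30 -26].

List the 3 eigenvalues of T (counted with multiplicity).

Set up det(sI - T) = 0.
Expanding the 3×3 determinant: p(s) = s^3 + 4s^2 - 65s + 132.
Try s = 3: p(3) = 0, so 3 is a root.
Dividing by (s - 3) leaves s^2 + 7s - 44.
The quadratic factors as (s + 11)·(s - 4).
Eigenvalues: -11, 3, 4.

-11, 3, 4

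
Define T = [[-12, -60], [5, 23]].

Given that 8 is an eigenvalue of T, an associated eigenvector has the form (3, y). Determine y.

We need (T - 8I)v = 0.
T - 8I = [[-20, -60], [5, 15]].
Row 1: (-20)·3 + (-60)·y = 0
Row 2: (5)·3 + (15)·y = 0
Solving gives y = -1.
Check: T·(3, -1) = (24, -8) = 8·(3, -1).

-1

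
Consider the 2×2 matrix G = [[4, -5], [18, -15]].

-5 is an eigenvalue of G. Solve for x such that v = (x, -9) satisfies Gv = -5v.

-5

We need (G + 5I)v = 0.
G + 5I = [[9, -5], [18, -10]].
Row 1: (9)·x + (-5)·-9 = 0
Row 2: (18)·x + (-10)·-9 = 0
Solving gives x = -5.
Check: G·(-5, -9) = (25, 45) = -5·(-5, -9).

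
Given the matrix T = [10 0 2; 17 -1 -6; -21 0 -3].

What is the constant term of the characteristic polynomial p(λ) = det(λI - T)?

12

p(0) = det(0·I − T) = det(−T) = (−1)^3·det(T).
det(T) = -12, so p(0) = 12.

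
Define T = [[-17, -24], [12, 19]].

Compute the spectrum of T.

-5, 7

det(T - λI) = (-17 - λ)(19 - λ) - (-24)·(12) = λ^2 - 2λ - 35.
This factors as (λ + 5)·(λ - 7) = 0.
Eigenvalues: -5, 7.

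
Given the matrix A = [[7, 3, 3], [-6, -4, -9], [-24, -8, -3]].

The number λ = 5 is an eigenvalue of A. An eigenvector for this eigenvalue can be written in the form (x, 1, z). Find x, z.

0, -1

We need (A - 5I)v = 0.
A - 5I = [[2, 3, 3], [-6, -9, -9], [-24, -8, -8]].
Row 1: (2)·x + (3)·1 + (3)·z = 0
Row 2: (-6)·x + (-9)·1 + (-9)·z = 0
Row 3: (-24)·x + (-8)·1 + (-8)·z = 0
Solving gives x = 0, z = -1.
Check: A·(0, 1, -1) = (0, 5, -5) = 5·(0, 1, -1).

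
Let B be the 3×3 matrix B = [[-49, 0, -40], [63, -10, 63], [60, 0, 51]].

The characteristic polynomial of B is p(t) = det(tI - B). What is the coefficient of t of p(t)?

-119

p(t) = t^3 + 8t^2 - 119t - 990.
The coefficient of t is -119.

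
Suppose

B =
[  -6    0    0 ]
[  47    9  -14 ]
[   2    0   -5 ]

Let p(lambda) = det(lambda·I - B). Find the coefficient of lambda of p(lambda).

p(lambda) = lambda^3 + 2·lambda^2 - 69·lambda - 270.
The coefficient of lambda is -69.

-69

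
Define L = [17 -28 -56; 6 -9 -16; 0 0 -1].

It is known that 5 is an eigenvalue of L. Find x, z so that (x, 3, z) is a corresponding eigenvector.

7, 0

We need (L - 5I)v = 0.
L - 5I = [[12, -28, -56], [6, -14, -16], [0, 0, -6]].
Row 1: (12)·x + (-28)·3 + (-56)·z = 0
Row 2: (6)·x + (-14)·3 + (-16)·z = 0
Row 3: (0)·x + (0)·3 + (-6)·z = 0
Solving gives x = 7, z = 0.
Check: L·(7, 3, 0) = (35, 15, 0) = 5·(7, 3, 0).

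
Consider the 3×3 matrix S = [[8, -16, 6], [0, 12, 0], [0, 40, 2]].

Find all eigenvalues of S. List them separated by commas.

2, 8, 12

Compute the characteristic polynomial p(r) = det(rI - S).
Expanding the 3×3 determinant: p(r) = r^3 - 22r^2 + 136r - 192.
Since p(2) = 0, r = 2 is a root.
Factor out (r - 2): p(r) = (r - 2)·(r^2 - 20r + 96).
The quadratic factors as (r - 8)·(r - 12).
Eigenvalues: 2, 8, 12.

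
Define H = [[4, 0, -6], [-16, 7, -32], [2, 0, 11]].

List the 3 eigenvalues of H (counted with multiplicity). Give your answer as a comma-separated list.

7, 7, 8

The characteristic polynomial is p(λ) = det(λI - H).
Cofactor expansion gives p(λ) = λ^3 - 22λ^2 + 161λ - 392.
Rational-root test: λ = 8 gives p(8) = 0.
Dividing by (λ - 8) leaves λ^2 - 14λ + 49.
The quadratic factor is (λ - 7)^2.
Eigenvalues: 7, 7, 8.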